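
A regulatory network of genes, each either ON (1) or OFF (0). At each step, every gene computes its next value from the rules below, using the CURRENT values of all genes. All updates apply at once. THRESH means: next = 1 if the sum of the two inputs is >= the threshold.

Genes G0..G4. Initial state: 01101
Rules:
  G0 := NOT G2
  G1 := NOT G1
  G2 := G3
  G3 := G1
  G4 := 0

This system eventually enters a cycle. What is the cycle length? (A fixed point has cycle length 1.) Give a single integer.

Answer: 2

Derivation:
Step 0: 01101
Step 1: G0=NOT G2=NOT 1=0 G1=NOT G1=NOT 1=0 G2=G3=0 G3=G1=1 G4=0(const) -> 00010
Step 2: G0=NOT G2=NOT 0=1 G1=NOT G1=NOT 0=1 G2=G3=1 G3=G1=0 G4=0(const) -> 11100
Step 3: G0=NOT G2=NOT 1=0 G1=NOT G1=NOT 1=0 G2=G3=0 G3=G1=1 G4=0(const) -> 00010
State from step 3 equals state from step 1 -> cycle length 2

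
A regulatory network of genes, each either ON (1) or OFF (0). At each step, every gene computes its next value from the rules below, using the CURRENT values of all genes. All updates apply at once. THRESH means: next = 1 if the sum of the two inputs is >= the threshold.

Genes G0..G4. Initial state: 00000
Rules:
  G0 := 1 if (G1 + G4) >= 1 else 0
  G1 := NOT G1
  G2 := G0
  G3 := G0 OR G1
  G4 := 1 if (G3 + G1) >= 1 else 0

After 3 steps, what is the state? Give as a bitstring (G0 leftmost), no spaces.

Step 1: G0=(0+0>=1)=0 G1=NOT G1=NOT 0=1 G2=G0=0 G3=G0|G1=0|0=0 G4=(0+0>=1)=0 -> 01000
Step 2: G0=(1+0>=1)=1 G1=NOT G1=NOT 1=0 G2=G0=0 G3=G0|G1=0|1=1 G4=(0+1>=1)=1 -> 10011
Step 3: G0=(0+1>=1)=1 G1=NOT G1=NOT 0=1 G2=G0=1 G3=G0|G1=1|0=1 G4=(1+0>=1)=1 -> 11111

11111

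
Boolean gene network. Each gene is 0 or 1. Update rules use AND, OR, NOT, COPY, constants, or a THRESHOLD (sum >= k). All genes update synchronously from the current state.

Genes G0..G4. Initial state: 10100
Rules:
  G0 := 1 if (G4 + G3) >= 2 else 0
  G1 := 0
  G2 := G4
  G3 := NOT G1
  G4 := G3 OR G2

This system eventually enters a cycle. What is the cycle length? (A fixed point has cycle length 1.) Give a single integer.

Step 0: 10100
Step 1: G0=(0+0>=2)=0 G1=0(const) G2=G4=0 G3=NOT G1=NOT 0=1 G4=G3|G2=0|1=1 -> 00011
Step 2: G0=(1+1>=2)=1 G1=0(const) G2=G4=1 G3=NOT G1=NOT 0=1 G4=G3|G2=1|0=1 -> 10111
Step 3: G0=(1+1>=2)=1 G1=0(const) G2=G4=1 G3=NOT G1=NOT 0=1 G4=G3|G2=1|1=1 -> 10111
State from step 3 equals state from step 2 -> cycle length 1

Answer: 1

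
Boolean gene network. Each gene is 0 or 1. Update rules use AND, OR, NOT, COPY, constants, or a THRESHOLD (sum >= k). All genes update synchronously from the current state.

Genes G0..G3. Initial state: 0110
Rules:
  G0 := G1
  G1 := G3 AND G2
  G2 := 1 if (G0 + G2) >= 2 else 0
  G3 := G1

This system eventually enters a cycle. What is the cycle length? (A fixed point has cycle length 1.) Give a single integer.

Answer: 1

Derivation:
Step 0: 0110
Step 1: G0=G1=1 G1=G3&G2=0&1=0 G2=(0+1>=2)=0 G3=G1=1 -> 1001
Step 2: G0=G1=0 G1=G3&G2=1&0=0 G2=(1+0>=2)=0 G3=G1=0 -> 0000
Step 3: G0=G1=0 G1=G3&G2=0&0=0 G2=(0+0>=2)=0 G3=G1=0 -> 0000
State from step 3 equals state from step 2 -> cycle length 1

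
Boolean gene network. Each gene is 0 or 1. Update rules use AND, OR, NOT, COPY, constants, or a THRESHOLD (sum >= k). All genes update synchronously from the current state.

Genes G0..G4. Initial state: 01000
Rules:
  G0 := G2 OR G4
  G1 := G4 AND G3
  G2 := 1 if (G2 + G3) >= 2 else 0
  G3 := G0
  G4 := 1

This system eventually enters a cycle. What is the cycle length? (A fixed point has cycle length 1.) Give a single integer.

Step 0: 01000
Step 1: G0=G2|G4=0|0=0 G1=G4&G3=0&0=0 G2=(0+0>=2)=0 G3=G0=0 G4=1(const) -> 00001
Step 2: G0=G2|G4=0|1=1 G1=G4&G3=1&0=0 G2=(0+0>=2)=0 G3=G0=0 G4=1(const) -> 10001
Step 3: G0=G2|G4=0|1=1 G1=G4&G3=1&0=0 G2=(0+0>=2)=0 G3=G0=1 G4=1(const) -> 10011
Step 4: G0=G2|G4=0|1=1 G1=G4&G3=1&1=1 G2=(0+1>=2)=0 G3=G0=1 G4=1(const) -> 11011
Step 5: G0=G2|G4=0|1=1 G1=G4&G3=1&1=1 G2=(0+1>=2)=0 G3=G0=1 G4=1(const) -> 11011
State from step 5 equals state from step 4 -> cycle length 1

Answer: 1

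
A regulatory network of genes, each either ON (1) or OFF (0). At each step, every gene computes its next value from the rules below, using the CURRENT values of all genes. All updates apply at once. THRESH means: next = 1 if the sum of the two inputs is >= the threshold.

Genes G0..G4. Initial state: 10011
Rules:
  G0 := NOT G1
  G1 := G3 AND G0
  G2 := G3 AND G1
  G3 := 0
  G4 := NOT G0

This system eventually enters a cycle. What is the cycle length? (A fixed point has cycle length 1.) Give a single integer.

Step 0: 10011
Step 1: G0=NOT G1=NOT 0=1 G1=G3&G0=1&1=1 G2=G3&G1=1&0=0 G3=0(const) G4=NOT G0=NOT 1=0 -> 11000
Step 2: G0=NOT G1=NOT 1=0 G1=G3&G0=0&1=0 G2=G3&G1=0&1=0 G3=0(const) G4=NOT G0=NOT 1=0 -> 00000
Step 3: G0=NOT G1=NOT 0=1 G1=G3&G0=0&0=0 G2=G3&G1=0&0=0 G3=0(const) G4=NOT G0=NOT 0=1 -> 10001
Step 4: G0=NOT G1=NOT 0=1 G1=G3&G0=0&1=0 G2=G3&G1=0&0=0 G3=0(const) G4=NOT G0=NOT 1=0 -> 10000
Step 5: G0=NOT G1=NOT 0=1 G1=G3&G0=0&1=0 G2=G3&G1=0&0=0 G3=0(const) G4=NOT G0=NOT 1=0 -> 10000
State from step 5 equals state from step 4 -> cycle length 1

Answer: 1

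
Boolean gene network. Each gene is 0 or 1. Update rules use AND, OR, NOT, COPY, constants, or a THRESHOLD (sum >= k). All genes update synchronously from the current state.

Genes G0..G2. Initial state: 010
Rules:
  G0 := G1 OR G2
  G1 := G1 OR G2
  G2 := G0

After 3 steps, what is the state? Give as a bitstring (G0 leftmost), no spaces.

Step 1: G0=G1|G2=1|0=1 G1=G1|G2=1|0=1 G2=G0=0 -> 110
Step 2: G0=G1|G2=1|0=1 G1=G1|G2=1|0=1 G2=G0=1 -> 111
Step 3: G0=G1|G2=1|1=1 G1=G1|G2=1|1=1 G2=G0=1 -> 111

111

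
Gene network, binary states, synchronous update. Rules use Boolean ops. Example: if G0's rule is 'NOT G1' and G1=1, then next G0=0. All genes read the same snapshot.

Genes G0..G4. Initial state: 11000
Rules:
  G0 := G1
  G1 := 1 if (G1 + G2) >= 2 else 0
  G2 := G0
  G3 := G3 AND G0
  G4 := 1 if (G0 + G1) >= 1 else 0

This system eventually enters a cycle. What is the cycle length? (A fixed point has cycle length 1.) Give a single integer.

Step 0: 11000
Step 1: G0=G1=1 G1=(1+0>=2)=0 G2=G0=1 G3=G3&G0=0&1=0 G4=(1+1>=1)=1 -> 10101
Step 2: G0=G1=0 G1=(0+1>=2)=0 G2=G0=1 G3=G3&G0=0&1=0 G4=(1+0>=1)=1 -> 00101
Step 3: G0=G1=0 G1=(0+1>=2)=0 G2=G0=0 G3=G3&G0=0&0=0 G4=(0+0>=1)=0 -> 00000
Step 4: G0=G1=0 G1=(0+0>=2)=0 G2=G0=0 G3=G3&G0=0&0=0 G4=(0+0>=1)=0 -> 00000
State from step 4 equals state from step 3 -> cycle length 1

Answer: 1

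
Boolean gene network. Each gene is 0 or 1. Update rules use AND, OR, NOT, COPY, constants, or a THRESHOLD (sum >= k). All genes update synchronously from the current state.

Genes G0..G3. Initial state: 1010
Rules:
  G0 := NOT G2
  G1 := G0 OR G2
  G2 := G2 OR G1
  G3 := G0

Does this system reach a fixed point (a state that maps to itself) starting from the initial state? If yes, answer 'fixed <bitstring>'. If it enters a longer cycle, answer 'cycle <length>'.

Step 0: 1010
Step 1: G0=NOT G2=NOT 1=0 G1=G0|G2=1|1=1 G2=G2|G1=1|0=1 G3=G0=1 -> 0111
Step 2: G0=NOT G2=NOT 1=0 G1=G0|G2=0|1=1 G2=G2|G1=1|1=1 G3=G0=0 -> 0110
Step 3: G0=NOT G2=NOT 1=0 G1=G0|G2=0|1=1 G2=G2|G1=1|1=1 G3=G0=0 -> 0110
Fixed point reached at step 2: 0110

Answer: fixed 0110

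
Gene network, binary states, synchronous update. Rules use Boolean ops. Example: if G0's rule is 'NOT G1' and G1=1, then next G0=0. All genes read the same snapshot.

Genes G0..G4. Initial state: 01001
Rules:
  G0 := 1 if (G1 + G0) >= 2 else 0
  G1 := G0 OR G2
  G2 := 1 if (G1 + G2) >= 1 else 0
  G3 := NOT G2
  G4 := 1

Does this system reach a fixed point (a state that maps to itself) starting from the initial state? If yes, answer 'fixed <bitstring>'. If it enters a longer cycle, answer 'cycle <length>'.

Step 0: 01001
Step 1: G0=(1+0>=2)=0 G1=G0|G2=0|0=0 G2=(1+0>=1)=1 G3=NOT G2=NOT 0=1 G4=1(const) -> 00111
Step 2: G0=(0+0>=2)=0 G1=G0|G2=0|1=1 G2=(0+1>=1)=1 G3=NOT G2=NOT 1=0 G4=1(const) -> 01101
Step 3: G0=(1+0>=2)=0 G1=G0|G2=0|1=1 G2=(1+1>=1)=1 G3=NOT G2=NOT 1=0 G4=1(const) -> 01101
Fixed point reached at step 2: 01101

Answer: fixed 01101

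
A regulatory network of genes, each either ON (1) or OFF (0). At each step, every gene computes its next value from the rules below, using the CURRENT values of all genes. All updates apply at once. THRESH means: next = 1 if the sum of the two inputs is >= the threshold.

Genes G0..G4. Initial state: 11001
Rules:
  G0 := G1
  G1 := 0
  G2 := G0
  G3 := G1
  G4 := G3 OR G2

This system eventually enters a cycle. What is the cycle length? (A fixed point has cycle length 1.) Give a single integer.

Answer: 1

Derivation:
Step 0: 11001
Step 1: G0=G1=1 G1=0(const) G2=G0=1 G3=G1=1 G4=G3|G2=0|0=0 -> 10110
Step 2: G0=G1=0 G1=0(const) G2=G0=1 G3=G1=0 G4=G3|G2=1|1=1 -> 00101
Step 3: G0=G1=0 G1=0(const) G2=G0=0 G3=G1=0 G4=G3|G2=0|1=1 -> 00001
Step 4: G0=G1=0 G1=0(const) G2=G0=0 G3=G1=0 G4=G3|G2=0|0=0 -> 00000
Step 5: G0=G1=0 G1=0(const) G2=G0=0 G3=G1=0 G4=G3|G2=0|0=0 -> 00000
State from step 5 equals state from step 4 -> cycle length 1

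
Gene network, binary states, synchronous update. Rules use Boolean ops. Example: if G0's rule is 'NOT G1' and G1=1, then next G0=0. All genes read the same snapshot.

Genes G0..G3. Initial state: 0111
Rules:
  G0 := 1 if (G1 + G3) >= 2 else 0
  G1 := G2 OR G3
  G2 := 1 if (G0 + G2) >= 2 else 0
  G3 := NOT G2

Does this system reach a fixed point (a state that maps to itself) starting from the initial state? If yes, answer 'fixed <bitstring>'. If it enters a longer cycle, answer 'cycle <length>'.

Answer: fixed 1101

Derivation:
Step 0: 0111
Step 1: G0=(1+1>=2)=1 G1=G2|G3=1|1=1 G2=(0+1>=2)=0 G3=NOT G2=NOT 1=0 -> 1100
Step 2: G0=(1+0>=2)=0 G1=G2|G3=0|0=0 G2=(1+0>=2)=0 G3=NOT G2=NOT 0=1 -> 0001
Step 3: G0=(0+1>=2)=0 G1=G2|G3=0|1=1 G2=(0+0>=2)=0 G3=NOT G2=NOT 0=1 -> 0101
Step 4: G0=(1+1>=2)=1 G1=G2|G3=0|1=1 G2=(0+0>=2)=0 G3=NOT G2=NOT 0=1 -> 1101
Step 5: G0=(1+1>=2)=1 G1=G2|G3=0|1=1 G2=(1+0>=2)=0 G3=NOT G2=NOT 0=1 -> 1101
Fixed point reached at step 4: 1101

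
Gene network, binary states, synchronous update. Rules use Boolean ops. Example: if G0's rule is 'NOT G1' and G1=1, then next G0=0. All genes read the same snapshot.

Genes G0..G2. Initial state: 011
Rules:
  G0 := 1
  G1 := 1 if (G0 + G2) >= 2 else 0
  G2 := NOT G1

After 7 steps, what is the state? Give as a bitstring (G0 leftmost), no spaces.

Step 1: G0=1(const) G1=(0+1>=2)=0 G2=NOT G1=NOT 1=0 -> 100
Step 2: G0=1(const) G1=(1+0>=2)=0 G2=NOT G1=NOT 0=1 -> 101
Step 3: G0=1(const) G1=(1+1>=2)=1 G2=NOT G1=NOT 0=1 -> 111
Step 4: G0=1(const) G1=(1+1>=2)=1 G2=NOT G1=NOT 1=0 -> 110
Step 5: G0=1(const) G1=(1+0>=2)=0 G2=NOT G1=NOT 1=0 -> 100
Step 6: G0=1(const) G1=(1+0>=2)=0 G2=NOT G1=NOT 0=1 -> 101
Step 7: G0=1(const) G1=(1+1>=2)=1 G2=NOT G1=NOT 0=1 -> 111

111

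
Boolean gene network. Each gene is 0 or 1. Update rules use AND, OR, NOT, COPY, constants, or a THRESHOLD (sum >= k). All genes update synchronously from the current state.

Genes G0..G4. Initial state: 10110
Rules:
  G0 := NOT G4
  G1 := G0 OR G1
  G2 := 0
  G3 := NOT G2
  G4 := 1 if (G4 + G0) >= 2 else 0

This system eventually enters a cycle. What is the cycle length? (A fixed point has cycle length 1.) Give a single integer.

Step 0: 10110
Step 1: G0=NOT G4=NOT 0=1 G1=G0|G1=1|0=1 G2=0(const) G3=NOT G2=NOT 1=0 G4=(0+1>=2)=0 -> 11000
Step 2: G0=NOT G4=NOT 0=1 G1=G0|G1=1|1=1 G2=0(const) G3=NOT G2=NOT 0=1 G4=(0+1>=2)=0 -> 11010
Step 3: G0=NOT G4=NOT 0=1 G1=G0|G1=1|1=1 G2=0(const) G3=NOT G2=NOT 0=1 G4=(0+1>=2)=0 -> 11010
State from step 3 equals state from step 2 -> cycle length 1

Answer: 1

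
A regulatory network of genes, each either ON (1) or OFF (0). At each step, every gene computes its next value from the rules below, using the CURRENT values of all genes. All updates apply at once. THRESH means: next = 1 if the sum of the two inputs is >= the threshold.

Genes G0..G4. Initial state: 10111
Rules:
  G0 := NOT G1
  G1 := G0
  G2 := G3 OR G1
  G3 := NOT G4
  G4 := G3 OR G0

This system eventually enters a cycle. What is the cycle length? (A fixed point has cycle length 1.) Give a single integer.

Step 0: 10111
Step 1: G0=NOT G1=NOT 0=1 G1=G0=1 G2=G3|G1=1|0=1 G3=NOT G4=NOT 1=0 G4=G3|G0=1|1=1 -> 11101
Step 2: G0=NOT G1=NOT 1=0 G1=G0=1 G2=G3|G1=0|1=1 G3=NOT G4=NOT 1=0 G4=G3|G0=0|1=1 -> 01101
Step 3: G0=NOT G1=NOT 1=0 G1=G0=0 G2=G3|G1=0|1=1 G3=NOT G4=NOT 1=0 G4=G3|G0=0|0=0 -> 00100
Step 4: G0=NOT G1=NOT 0=1 G1=G0=0 G2=G3|G1=0|0=0 G3=NOT G4=NOT 0=1 G4=G3|G0=0|0=0 -> 10010
Step 5: G0=NOT G1=NOT 0=1 G1=G0=1 G2=G3|G1=1|0=1 G3=NOT G4=NOT 0=1 G4=G3|G0=1|1=1 -> 11111
Step 6: G0=NOT G1=NOT 1=0 G1=G0=1 G2=G3|G1=1|1=1 G3=NOT G4=NOT 1=0 G4=G3|G0=1|1=1 -> 01101
State from step 6 equals state from step 2 -> cycle length 4

Answer: 4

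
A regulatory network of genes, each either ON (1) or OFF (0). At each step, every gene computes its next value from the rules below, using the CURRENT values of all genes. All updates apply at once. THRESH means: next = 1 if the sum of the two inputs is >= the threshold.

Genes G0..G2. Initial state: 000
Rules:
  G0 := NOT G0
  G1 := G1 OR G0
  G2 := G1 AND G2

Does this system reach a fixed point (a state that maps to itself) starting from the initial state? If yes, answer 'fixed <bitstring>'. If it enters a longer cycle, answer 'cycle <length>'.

Answer: cycle 2

Derivation:
Step 0: 000
Step 1: G0=NOT G0=NOT 0=1 G1=G1|G0=0|0=0 G2=G1&G2=0&0=0 -> 100
Step 2: G0=NOT G0=NOT 1=0 G1=G1|G0=0|1=1 G2=G1&G2=0&0=0 -> 010
Step 3: G0=NOT G0=NOT 0=1 G1=G1|G0=1|0=1 G2=G1&G2=1&0=0 -> 110
Step 4: G0=NOT G0=NOT 1=0 G1=G1|G0=1|1=1 G2=G1&G2=1&0=0 -> 010
Cycle of length 2 starting at step 2 -> no fixed point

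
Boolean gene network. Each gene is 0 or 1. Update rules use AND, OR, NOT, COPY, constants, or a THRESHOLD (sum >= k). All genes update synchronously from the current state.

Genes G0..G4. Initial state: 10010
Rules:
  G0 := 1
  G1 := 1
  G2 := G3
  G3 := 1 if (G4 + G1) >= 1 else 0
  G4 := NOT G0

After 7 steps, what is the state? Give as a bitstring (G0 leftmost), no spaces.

Step 1: G0=1(const) G1=1(const) G2=G3=1 G3=(0+0>=1)=0 G4=NOT G0=NOT 1=0 -> 11100
Step 2: G0=1(const) G1=1(const) G2=G3=0 G3=(0+1>=1)=1 G4=NOT G0=NOT 1=0 -> 11010
Step 3: G0=1(const) G1=1(const) G2=G3=1 G3=(0+1>=1)=1 G4=NOT G0=NOT 1=0 -> 11110
Step 4: G0=1(const) G1=1(const) G2=G3=1 G3=(0+1>=1)=1 G4=NOT G0=NOT 1=0 -> 11110
Step 5: G0=1(const) G1=1(const) G2=G3=1 G3=(0+1>=1)=1 G4=NOT G0=NOT 1=0 -> 11110
Step 6: G0=1(const) G1=1(const) G2=G3=1 G3=(0+1>=1)=1 G4=NOT G0=NOT 1=0 -> 11110
Step 7: G0=1(const) G1=1(const) G2=G3=1 G3=(0+1>=1)=1 G4=NOT G0=NOT 1=0 -> 11110

11110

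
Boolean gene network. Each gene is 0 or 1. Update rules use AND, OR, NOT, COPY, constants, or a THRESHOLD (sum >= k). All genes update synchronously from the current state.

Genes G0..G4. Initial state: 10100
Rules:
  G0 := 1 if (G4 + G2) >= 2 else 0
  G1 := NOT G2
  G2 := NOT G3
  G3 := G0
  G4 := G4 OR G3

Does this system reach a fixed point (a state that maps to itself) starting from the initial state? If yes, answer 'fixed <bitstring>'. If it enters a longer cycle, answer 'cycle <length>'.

Step 0: 10100
Step 1: G0=(0+1>=2)=0 G1=NOT G2=NOT 1=0 G2=NOT G3=NOT 0=1 G3=G0=1 G4=G4|G3=0|0=0 -> 00110
Step 2: G0=(0+1>=2)=0 G1=NOT G2=NOT 1=0 G2=NOT G3=NOT 1=0 G3=G0=0 G4=G4|G3=0|1=1 -> 00001
Step 3: G0=(1+0>=2)=0 G1=NOT G2=NOT 0=1 G2=NOT G3=NOT 0=1 G3=G0=0 G4=G4|G3=1|0=1 -> 01101
Step 4: G0=(1+1>=2)=1 G1=NOT G2=NOT 1=0 G2=NOT G3=NOT 0=1 G3=G0=0 G4=G4|G3=1|0=1 -> 10101
Step 5: G0=(1+1>=2)=1 G1=NOT G2=NOT 1=0 G2=NOT G3=NOT 0=1 G3=G0=1 G4=G4|G3=1|0=1 -> 10111
Step 6: G0=(1+1>=2)=1 G1=NOT G2=NOT 1=0 G2=NOT G3=NOT 1=0 G3=G0=1 G4=G4|G3=1|1=1 -> 10011
Step 7: G0=(1+0>=2)=0 G1=NOT G2=NOT 0=1 G2=NOT G3=NOT 1=0 G3=G0=1 G4=G4|G3=1|1=1 -> 01011
Step 8: G0=(1+0>=2)=0 G1=NOT G2=NOT 0=1 G2=NOT G3=NOT 1=0 G3=G0=0 G4=G4|G3=1|1=1 -> 01001
Step 9: G0=(1+0>=2)=0 G1=NOT G2=NOT 0=1 G2=NOT G3=NOT 0=1 G3=G0=0 G4=G4|G3=1|0=1 -> 01101
Cycle of length 6 starting at step 3 -> no fixed point

Answer: cycle 6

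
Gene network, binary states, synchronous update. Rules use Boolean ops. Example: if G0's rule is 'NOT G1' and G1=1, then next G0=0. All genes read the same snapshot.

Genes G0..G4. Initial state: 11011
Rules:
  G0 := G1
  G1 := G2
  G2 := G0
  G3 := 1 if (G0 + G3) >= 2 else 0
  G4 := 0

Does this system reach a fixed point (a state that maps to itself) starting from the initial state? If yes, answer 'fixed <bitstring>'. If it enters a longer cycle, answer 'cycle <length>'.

Answer: cycle 3

Derivation:
Step 0: 11011
Step 1: G0=G1=1 G1=G2=0 G2=G0=1 G3=(1+1>=2)=1 G4=0(const) -> 10110
Step 2: G0=G1=0 G1=G2=1 G2=G0=1 G3=(1+1>=2)=1 G4=0(const) -> 01110
Step 3: G0=G1=1 G1=G2=1 G2=G0=0 G3=(0+1>=2)=0 G4=0(const) -> 11000
Step 4: G0=G1=1 G1=G2=0 G2=G0=1 G3=(1+0>=2)=0 G4=0(const) -> 10100
Step 5: G0=G1=0 G1=G2=1 G2=G0=1 G3=(1+0>=2)=0 G4=0(const) -> 01100
Step 6: G0=G1=1 G1=G2=1 G2=G0=0 G3=(0+0>=2)=0 G4=0(const) -> 11000
Cycle of length 3 starting at step 3 -> no fixed point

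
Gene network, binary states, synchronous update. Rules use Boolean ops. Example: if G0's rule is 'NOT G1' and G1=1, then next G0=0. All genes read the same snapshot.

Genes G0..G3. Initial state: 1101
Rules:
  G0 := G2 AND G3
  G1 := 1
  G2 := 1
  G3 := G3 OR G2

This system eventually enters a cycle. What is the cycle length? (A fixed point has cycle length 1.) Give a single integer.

Answer: 1

Derivation:
Step 0: 1101
Step 1: G0=G2&G3=0&1=0 G1=1(const) G2=1(const) G3=G3|G2=1|0=1 -> 0111
Step 2: G0=G2&G3=1&1=1 G1=1(const) G2=1(const) G3=G3|G2=1|1=1 -> 1111
Step 3: G0=G2&G3=1&1=1 G1=1(const) G2=1(const) G3=G3|G2=1|1=1 -> 1111
State from step 3 equals state from step 2 -> cycle length 1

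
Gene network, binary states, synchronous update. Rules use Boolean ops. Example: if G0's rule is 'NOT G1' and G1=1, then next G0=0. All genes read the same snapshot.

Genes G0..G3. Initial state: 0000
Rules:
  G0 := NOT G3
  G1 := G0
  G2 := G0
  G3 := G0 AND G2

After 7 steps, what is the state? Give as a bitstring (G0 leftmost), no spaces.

Step 1: G0=NOT G3=NOT 0=1 G1=G0=0 G2=G0=0 G3=G0&G2=0&0=0 -> 1000
Step 2: G0=NOT G3=NOT 0=1 G1=G0=1 G2=G0=1 G3=G0&G2=1&0=0 -> 1110
Step 3: G0=NOT G3=NOT 0=1 G1=G0=1 G2=G0=1 G3=G0&G2=1&1=1 -> 1111
Step 4: G0=NOT G3=NOT 1=0 G1=G0=1 G2=G0=1 G3=G0&G2=1&1=1 -> 0111
Step 5: G0=NOT G3=NOT 1=0 G1=G0=0 G2=G0=0 G3=G0&G2=0&1=0 -> 0000
Step 6: G0=NOT G3=NOT 0=1 G1=G0=0 G2=G0=0 G3=G0&G2=0&0=0 -> 1000
Step 7: G0=NOT G3=NOT 0=1 G1=G0=1 G2=G0=1 G3=G0&G2=1&0=0 -> 1110

1110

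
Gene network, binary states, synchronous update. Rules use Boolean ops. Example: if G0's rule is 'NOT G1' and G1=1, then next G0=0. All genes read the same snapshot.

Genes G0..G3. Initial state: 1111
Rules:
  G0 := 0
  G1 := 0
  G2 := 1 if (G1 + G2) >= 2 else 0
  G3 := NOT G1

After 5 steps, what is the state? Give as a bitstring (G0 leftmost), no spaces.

Step 1: G0=0(const) G1=0(const) G2=(1+1>=2)=1 G3=NOT G1=NOT 1=0 -> 0010
Step 2: G0=0(const) G1=0(const) G2=(0+1>=2)=0 G3=NOT G1=NOT 0=1 -> 0001
Step 3: G0=0(const) G1=0(const) G2=(0+0>=2)=0 G3=NOT G1=NOT 0=1 -> 0001
Step 4: G0=0(const) G1=0(const) G2=(0+0>=2)=0 G3=NOT G1=NOT 0=1 -> 0001
Step 5: G0=0(const) G1=0(const) G2=(0+0>=2)=0 G3=NOT G1=NOT 0=1 -> 0001

0001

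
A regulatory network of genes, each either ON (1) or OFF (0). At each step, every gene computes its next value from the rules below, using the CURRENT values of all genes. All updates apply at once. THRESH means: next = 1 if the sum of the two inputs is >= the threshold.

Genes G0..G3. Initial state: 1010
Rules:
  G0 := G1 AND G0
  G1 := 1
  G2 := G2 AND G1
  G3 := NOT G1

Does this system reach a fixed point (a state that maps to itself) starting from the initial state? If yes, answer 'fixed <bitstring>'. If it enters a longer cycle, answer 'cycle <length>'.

Answer: fixed 0100

Derivation:
Step 0: 1010
Step 1: G0=G1&G0=0&1=0 G1=1(const) G2=G2&G1=1&0=0 G3=NOT G1=NOT 0=1 -> 0101
Step 2: G0=G1&G0=1&0=0 G1=1(const) G2=G2&G1=0&1=0 G3=NOT G1=NOT 1=0 -> 0100
Step 3: G0=G1&G0=1&0=0 G1=1(const) G2=G2&G1=0&1=0 G3=NOT G1=NOT 1=0 -> 0100
Fixed point reached at step 2: 0100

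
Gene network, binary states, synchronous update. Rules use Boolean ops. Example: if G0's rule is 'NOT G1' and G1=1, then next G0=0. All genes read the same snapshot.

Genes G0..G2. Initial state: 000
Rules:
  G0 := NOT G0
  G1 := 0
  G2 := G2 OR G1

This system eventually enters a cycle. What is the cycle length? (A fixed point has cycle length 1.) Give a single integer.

Step 0: 000
Step 1: G0=NOT G0=NOT 0=1 G1=0(const) G2=G2|G1=0|0=0 -> 100
Step 2: G0=NOT G0=NOT 1=0 G1=0(const) G2=G2|G1=0|0=0 -> 000
State from step 2 equals state from step 0 -> cycle length 2

Answer: 2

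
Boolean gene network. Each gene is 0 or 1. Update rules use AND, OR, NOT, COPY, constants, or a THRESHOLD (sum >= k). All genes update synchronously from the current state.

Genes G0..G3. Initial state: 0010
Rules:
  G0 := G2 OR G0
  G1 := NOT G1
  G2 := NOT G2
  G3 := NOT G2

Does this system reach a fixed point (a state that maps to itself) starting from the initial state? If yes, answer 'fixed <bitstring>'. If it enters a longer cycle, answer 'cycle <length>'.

Answer: cycle 2

Derivation:
Step 0: 0010
Step 1: G0=G2|G0=1|0=1 G1=NOT G1=NOT 0=1 G2=NOT G2=NOT 1=0 G3=NOT G2=NOT 1=0 -> 1100
Step 2: G0=G2|G0=0|1=1 G1=NOT G1=NOT 1=0 G2=NOT G2=NOT 0=1 G3=NOT G2=NOT 0=1 -> 1011
Step 3: G0=G2|G0=1|1=1 G1=NOT G1=NOT 0=1 G2=NOT G2=NOT 1=0 G3=NOT G2=NOT 1=0 -> 1100
Cycle of length 2 starting at step 1 -> no fixed point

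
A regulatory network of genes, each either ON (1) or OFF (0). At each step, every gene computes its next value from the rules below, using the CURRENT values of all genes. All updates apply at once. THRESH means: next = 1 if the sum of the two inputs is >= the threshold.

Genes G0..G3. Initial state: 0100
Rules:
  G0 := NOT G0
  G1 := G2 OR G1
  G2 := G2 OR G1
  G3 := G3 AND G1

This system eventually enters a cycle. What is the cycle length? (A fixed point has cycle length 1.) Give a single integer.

Answer: 2

Derivation:
Step 0: 0100
Step 1: G0=NOT G0=NOT 0=1 G1=G2|G1=0|1=1 G2=G2|G1=0|1=1 G3=G3&G1=0&1=0 -> 1110
Step 2: G0=NOT G0=NOT 1=0 G1=G2|G1=1|1=1 G2=G2|G1=1|1=1 G3=G3&G1=0&1=0 -> 0110
Step 3: G0=NOT G0=NOT 0=1 G1=G2|G1=1|1=1 G2=G2|G1=1|1=1 G3=G3&G1=0&1=0 -> 1110
State from step 3 equals state from step 1 -> cycle length 2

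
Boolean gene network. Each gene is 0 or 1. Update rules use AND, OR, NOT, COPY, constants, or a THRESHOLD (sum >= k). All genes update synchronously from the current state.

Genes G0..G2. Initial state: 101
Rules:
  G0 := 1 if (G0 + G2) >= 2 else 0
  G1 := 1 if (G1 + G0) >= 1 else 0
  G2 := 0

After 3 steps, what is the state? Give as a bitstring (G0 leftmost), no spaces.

Step 1: G0=(1+1>=2)=1 G1=(0+1>=1)=1 G2=0(const) -> 110
Step 2: G0=(1+0>=2)=0 G1=(1+1>=1)=1 G2=0(const) -> 010
Step 3: G0=(0+0>=2)=0 G1=(1+0>=1)=1 G2=0(const) -> 010

010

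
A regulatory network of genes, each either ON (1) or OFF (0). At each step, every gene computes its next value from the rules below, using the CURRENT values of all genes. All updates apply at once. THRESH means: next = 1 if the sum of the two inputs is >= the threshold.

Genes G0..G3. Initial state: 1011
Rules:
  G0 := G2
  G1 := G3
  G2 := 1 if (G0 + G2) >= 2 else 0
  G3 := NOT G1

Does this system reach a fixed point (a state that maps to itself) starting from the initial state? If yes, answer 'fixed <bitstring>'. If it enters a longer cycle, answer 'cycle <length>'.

Step 0: 1011
Step 1: G0=G2=1 G1=G3=1 G2=(1+1>=2)=1 G3=NOT G1=NOT 0=1 -> 1111
Step 2: G0=G2=1 G1=G3=1 G2=(1+1>=2)=1 G3=NOT G1=NOT 1=0 -> 1110
Step 3: G0=G2=1 G1=G3=0 G2=(1+1>=2)=1 G3=NOT G1=NOT 1=0 -> 1010
Step 4: G0=G2=1 G1=G3=0 G2=(1+1>=2)=1 G3=NOT G1=NOT 0=1 -> 1011
Cycle of length 4 starting at step 0 -> no fixed point

Answer: cycle 4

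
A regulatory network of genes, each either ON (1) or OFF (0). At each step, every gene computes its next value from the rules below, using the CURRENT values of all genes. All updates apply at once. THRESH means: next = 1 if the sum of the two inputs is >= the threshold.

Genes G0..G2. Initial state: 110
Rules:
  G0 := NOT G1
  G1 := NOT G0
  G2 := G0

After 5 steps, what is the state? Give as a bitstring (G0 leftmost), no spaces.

Step 1: G0=NOT G1=NOT 1=0 G1=NOT G0=NOT 1=0 G2=G0=1 -> 001
Step 2: G0=NOT G1=NOT 0=1 G1=NOT G0=NOT 0=1 G2=G0=0 -> 110
Step 3: G0=NOT G1=NOT 1=0 G1=NOT G0=NOT 1=0 G2=G0=1 -> 001
Step 4: G0=NOT G1=NOT 0=1 G1=NOT G0=NOT 0=1 G2=G0=0 -> 110
Step 5: G0=NOT G1=NOT 1=0 G1=NOT G0=NOT 1=0 G2=G0=1 -> 001

001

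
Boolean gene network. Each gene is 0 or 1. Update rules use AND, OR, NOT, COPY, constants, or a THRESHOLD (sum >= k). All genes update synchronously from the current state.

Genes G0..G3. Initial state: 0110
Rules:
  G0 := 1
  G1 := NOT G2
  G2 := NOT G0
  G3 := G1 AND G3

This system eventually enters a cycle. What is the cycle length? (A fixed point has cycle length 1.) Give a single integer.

Answer: 1

Derivation:
Step 0: 0110
Step 1: G0=1(const) G1=NOT G2=NOT 1=0 G2=NOT G0=NOT 0=1 G3=G1&G3=1&0=0 -> 1010
Step 2: G0=1(const) G1=NOT G2=NOT 1=0 G2=NOT G0=NOT 1=0 G3=G1&G3=0&0=0 -> 1000
Step 3: G0=1(const) G1=NOT G2=NOT 0=1 G2=NOT G0=NOT 1=0 G3=G1&G3=0&0=0 -> 1100
Step 4: G0=1(const) G1=NOT G2=NOT 0=1 G2=NOT G0=NOT 1=0 G3=G1&G3=1&0=0 -> 1100
State from step 4 equals state from step 3 -> cycle length 1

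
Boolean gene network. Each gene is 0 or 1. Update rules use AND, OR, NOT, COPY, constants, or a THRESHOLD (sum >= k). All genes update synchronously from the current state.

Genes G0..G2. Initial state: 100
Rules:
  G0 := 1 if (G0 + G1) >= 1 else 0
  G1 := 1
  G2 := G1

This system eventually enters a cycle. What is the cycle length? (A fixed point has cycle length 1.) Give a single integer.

Step 0: 100
Step 1: G0=(1+0>=1)=1 G1=1(const) G2=G1=0 -> 110
Step 2: G0=(1+1>=1)=1 G1=1(const) G2=G1=1 -> 111
Step 3: G0=(1+1>=1)=1 G1=1(const) G2=G1=1 -> 111
State from step 3 equals state from step 2 -> cycle length 1

Answer: 1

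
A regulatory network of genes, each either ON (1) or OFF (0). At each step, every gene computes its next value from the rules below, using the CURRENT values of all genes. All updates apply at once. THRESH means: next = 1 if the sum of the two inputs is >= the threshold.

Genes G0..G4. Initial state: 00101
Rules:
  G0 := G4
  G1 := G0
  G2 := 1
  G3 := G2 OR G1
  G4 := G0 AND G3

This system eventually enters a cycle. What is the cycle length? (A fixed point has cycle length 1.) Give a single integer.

Step 0: 00101
Step 1: G0=G4=1 G1=G0=0 G2=1(const) G3=G2|G1=1|0=1 G4=G0&G3=0&0=0 -> 10110
Step 2: G0=G4=0 G1=G0=1 G2=1(const) G3=G2|G1=1|0=1 G4=G0&G3=1&1=1 -> 01111
Step 3: G0=G4=1 G1=G0=0 G2=1(const) G3=G2|G1=1|1=1 G4=G0&G3=0&1=0 -> 10110
State from step 3 equals state from step 1 -> cycle length 2

Answer: 2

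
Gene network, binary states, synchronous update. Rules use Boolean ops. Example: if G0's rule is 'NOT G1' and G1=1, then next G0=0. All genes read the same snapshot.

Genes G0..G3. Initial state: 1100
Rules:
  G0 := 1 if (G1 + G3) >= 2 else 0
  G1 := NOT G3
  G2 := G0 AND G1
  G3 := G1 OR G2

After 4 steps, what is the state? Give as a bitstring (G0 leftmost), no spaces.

Step 1: G0=(1+0>=2)=0 G1=NOT G3=NOT 0=1 G2=G0&G1=1&1=1 G3=G1|G2=1|0=1 -> 0111
Step 2: G0=(1+1>=2)=1 G1=NOT G3=NOT 1=0 G2=G0&G1=0&1=0 G3=G1|G2=1|1=1 -> 1001
Step 3: G0=(0+1>=2)=0 G1=NOT G3=NOT 1=0 G2=G0&G1=1&0=0 G3=G1|G2=0|0=0 -> 0000
Step 4: G0=(0+0>=2)=0 G1=NOT G3=NOT 0=1 G2=G0&G1=0&0=0 G3=G1|G2=0|0=0 -> 0100

0100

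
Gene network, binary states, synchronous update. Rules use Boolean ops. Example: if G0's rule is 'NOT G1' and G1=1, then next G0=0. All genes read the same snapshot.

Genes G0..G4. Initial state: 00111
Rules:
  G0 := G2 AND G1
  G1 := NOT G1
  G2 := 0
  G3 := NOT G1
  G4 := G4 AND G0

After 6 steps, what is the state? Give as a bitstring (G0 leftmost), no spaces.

Step 1: G0=G2&G1=1&0=0 G1=NOT G1=NOT 0=1 G2=0(const) G3=NOT G1=NOT 0=1 G4=G4&G0=1&0=0 -> 01010
Step 2: G0=G2&G1=0&1=0 G1=NOT G1=NOT 1=0 G2=0(const) G3=NOT G1=NOT 1=0 G4=G4&G0=0&0=0 -> 00000
Step 3: G0=G2&G1=0&0=0 G1=NOT G1=NOT 0=1 G2=0(const) G3=NOT G1=NOT 0=1 G4=G4&G0=0&0=0 -> 01010
Step 4: G0=G2&G1=0&1=0 G1=NOT G1=NOT 1=0 G2=0(const) G3=NOT G1=NOT 1=0 G4=G4&G0=0&0=0 -> 00000
Step 5: G0=G2&G1=0&0=0 G1=NOT G1=NOT 0=1 G2=0(const) G3=NOT G1=NOT 0=1 G4=G4&G0=0&0=0 -> 01010
Step 6: G0=G2&G1=0&1=0 G1=NOT G1=NOT 1=0 G2=0(const) G3=NOT G1=NOT 1=0 G4=G4&G0=0&0=0 -> 00000

00000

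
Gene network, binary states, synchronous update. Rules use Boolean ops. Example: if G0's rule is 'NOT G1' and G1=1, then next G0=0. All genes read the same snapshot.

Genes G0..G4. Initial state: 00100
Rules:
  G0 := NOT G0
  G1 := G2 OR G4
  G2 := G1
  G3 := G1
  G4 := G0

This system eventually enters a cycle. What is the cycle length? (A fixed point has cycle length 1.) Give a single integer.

Answer: 2

Derivation:
Step 0: 00100
Step 1: G0=NOT G0=NOT 0=1 G1=G2|G4=1|0=1 G2=G1=0 G3=G1=0 G4=G0=0 -> 11000
Step 2: G0=NOT G0=NOT 1=0 G1=G2|G4=0|0=0 G2=G1=1 G3=G1=1 G4=G0=1 -> 00111
Step 3: G0=NOT G0=NOT 0=1 G1=G2|G4=1|1=1 G2=G1=0 G3=G1=0 G4=G0=0 -> 11000
State from step 3 equals state from step 1 -> cycle length 2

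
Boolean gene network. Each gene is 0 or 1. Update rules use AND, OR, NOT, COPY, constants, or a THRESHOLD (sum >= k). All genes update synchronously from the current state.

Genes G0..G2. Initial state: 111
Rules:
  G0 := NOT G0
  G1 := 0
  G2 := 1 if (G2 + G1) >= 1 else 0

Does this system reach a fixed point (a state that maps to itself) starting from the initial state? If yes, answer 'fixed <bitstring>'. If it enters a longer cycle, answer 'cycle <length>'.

Step 0: 111
Step 1: G0=NOT G0=NOT 1=0 G1=0(const) G2=(1+1>=1)=1 -> 001
Step 2: G0=NOT G0=NOT 0=1 G1=0(const) G2=(1+0>=1)=1 -> 101
Step 3: G0=NOT G0=NOT 1=0 G1=0(const) G2=(1+0>=1)=1 -> 001
Cycle of length 2 starting at step 1 -> no fixed point

Answer: cycle 2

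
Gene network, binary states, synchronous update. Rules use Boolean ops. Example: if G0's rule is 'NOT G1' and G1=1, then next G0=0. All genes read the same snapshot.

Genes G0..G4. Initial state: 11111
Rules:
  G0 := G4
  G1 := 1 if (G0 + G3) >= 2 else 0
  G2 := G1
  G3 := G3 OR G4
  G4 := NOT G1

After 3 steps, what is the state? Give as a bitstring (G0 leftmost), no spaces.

Step 1: G0=G4=1 G1=(1+1>=2)=1 G2=G1=1 G3=G3|G4=1|1=1 G4=NOT G1=NOT 1=0 -> 11110
Step 2: G0=G4=0 G1=(1+1>=2)=1 G2=G1=1 G3=G3|G4=1|0=1 G4=NOT G1=NOT 1=0 -> 01110
Step 3: G0=G4=0 G1=(0+1>=2)=0 G2=G1=1 G3=G3|G4=1|0=1 G4=NOT G1=NOT 1=0 -> 00110

00110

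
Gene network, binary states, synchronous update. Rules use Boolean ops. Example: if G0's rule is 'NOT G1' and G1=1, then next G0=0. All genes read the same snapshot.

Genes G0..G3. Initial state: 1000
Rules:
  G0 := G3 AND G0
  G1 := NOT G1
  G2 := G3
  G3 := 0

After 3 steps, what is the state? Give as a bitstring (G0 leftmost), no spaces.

Step 1: G0=G3&G0=0&1=0 G1=NOT G1=NOT 0=1 G2=G3=0 G3=0(const) -> 0100
Step 2: G0=G3&G0=0&0=0 G1=NOT G1=NOT 1=0 G2=G3=0 G3=0(const) -> 0000
Step 3: G0=G3&G0=0&0=0 G1=NOT G1=NOT 0=1 G2=G3=0 G3=0(const) -> 0100

0100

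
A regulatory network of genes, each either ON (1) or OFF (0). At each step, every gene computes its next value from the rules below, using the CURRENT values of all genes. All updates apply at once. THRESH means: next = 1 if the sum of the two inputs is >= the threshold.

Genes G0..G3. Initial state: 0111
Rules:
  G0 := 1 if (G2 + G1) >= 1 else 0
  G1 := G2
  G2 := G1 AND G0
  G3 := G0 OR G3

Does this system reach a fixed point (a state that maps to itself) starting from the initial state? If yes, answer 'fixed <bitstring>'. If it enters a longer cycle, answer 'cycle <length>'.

Step 0: 0111
Step 1: G0=(1+1>=1)=1 G1=G2=1 G2=G1&G0=1&0=0 G3=G0|G3=0|1=1 -> 1101
Step 2: G0=(0+1>=1)=1 G1=G2=0 G2=G1&G0=1&1=1 G3=G0|G3=1|1=1 -> 1011
Step 3: G0=(1+0>=1)=1 G1=G2=1 G2=G1&G0=0&1=0 G3=G0|G3=1|1=1 -> 1101
Cycle of length 2 starting at step 1 -> no fixed point

Answer: cycle 2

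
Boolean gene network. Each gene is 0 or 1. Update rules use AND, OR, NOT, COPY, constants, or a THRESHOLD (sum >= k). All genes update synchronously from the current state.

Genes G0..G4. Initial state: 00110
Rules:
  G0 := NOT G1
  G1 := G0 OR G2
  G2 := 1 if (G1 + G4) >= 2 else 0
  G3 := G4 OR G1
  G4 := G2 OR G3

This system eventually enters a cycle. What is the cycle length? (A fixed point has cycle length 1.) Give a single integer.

Answer: 1

Derivation:
Step 0: 00110
Step 1: G0=NOT G1=NOT 0=1 G1=G0|G2=0|1=1 G2=(0+0>=2)=0 G3=G4|G1=0|0=0 G4=G2|G3=1|1=1 -> 11001
Step 2: G0=NOT G1=NOT 1=0 G1=G0|G2=1|0=1 G2=(1+1>=2)=1 G3=G4|G1=1|1=1 G4=G2|G3=0|0=0 -> 01110
Step 3: G0=NOT G1=NOT 1=0 G1=G0|G2=0|1=1 G2=(1+0>=2)=0 G3=G4|G1=0|1=1 G4=G2|G3=1|1=1 -> 01011
Step 4: G0=NOT G1=NOT 1=0 G1=G0|G2=0|0=0 G2=(1+1>=2)=1 G3=G4|G1=1|1=1 G4=G2|G3=0|1=1 -> 00111
Step 5: G0=NOT G1=NOT 0=1 G1=G0|G2=0|1=1 G2=(0+1>=2)=0 G3=G4|G1=1|0=1 G4=G2|G3=1|1=1 -> 11011
Step 6: G0=NOT G1=NOT 1=0 G1=G0|G2=1|0=1 G2=(1+1>=2)=1 G3=G4|G1=1|1=1 G4=G2|G3=0|1=1 -> 01111
Step 7: G0=NOT G1=NOT 1=0 G1=G0|G2=0|1=1 G2=(1+1>=2)=1 G3=G4|G1=1|1=1 G4=G2|G3=1|1=1 -> 01111
State from step 7 equals state from step 6 -> cycle length 1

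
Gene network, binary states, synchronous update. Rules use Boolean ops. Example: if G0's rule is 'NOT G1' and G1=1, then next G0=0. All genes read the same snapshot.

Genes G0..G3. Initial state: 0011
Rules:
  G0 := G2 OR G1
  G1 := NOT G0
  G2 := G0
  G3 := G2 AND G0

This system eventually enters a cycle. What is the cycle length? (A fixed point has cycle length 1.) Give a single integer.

Step 0: 0011
Step 1: G0=G2|G1=1|0=1 G1=NOT G0=NOT 0=1 G2=G0=0 G3=G2&G0=1&0=0 -> 1100
Step 2: G0=G2|G1=0|1=1 G1=NOT G0=NOT 1=0 G2=G0=1 G3=G2&G0=0&1=0 -> 1010
Step 3: G0=G2|G1=1|0=1 G1=NOT G0=NOT 1=0 G2=G0=1 G3=G2&G0=1&1=1 -> 1011
Step 4: G0=G2|G1=1|0=1 G1=NOT G0=NOT 1=0 G2=G0=1 G3=G2&G0=1&1=1 -> 1011
State from step 4 equals state from step 3 -> cycle length 1

Answer: 1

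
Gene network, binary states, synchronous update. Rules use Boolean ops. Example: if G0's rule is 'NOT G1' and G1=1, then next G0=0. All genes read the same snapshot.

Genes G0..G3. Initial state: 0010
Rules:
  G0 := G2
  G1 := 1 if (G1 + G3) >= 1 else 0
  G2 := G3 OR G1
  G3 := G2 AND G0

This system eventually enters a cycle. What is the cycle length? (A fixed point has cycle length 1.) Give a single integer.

Answer: 1

Derivation:
Step 0: 0010
Step 1: G0=G2=1 G1=(0+0>=1)=0 G2=G3|G1=0|0=0 G3=G2&G0=1&0=0 -> 1000
Step 2: G0=G2=0 G1=(0+0>=1)=0 G2=G3|G1=0|0=0 G3=G2&G0=0&1=0 -> 0000
Step 3: G0=G2=0 G1=(0+0>=1)=0 G2=G3|G1=0|0=0 G3=G2&G0=0&0=0 -> 0000
State from step 3 equals state from step 2 -> cycle length 1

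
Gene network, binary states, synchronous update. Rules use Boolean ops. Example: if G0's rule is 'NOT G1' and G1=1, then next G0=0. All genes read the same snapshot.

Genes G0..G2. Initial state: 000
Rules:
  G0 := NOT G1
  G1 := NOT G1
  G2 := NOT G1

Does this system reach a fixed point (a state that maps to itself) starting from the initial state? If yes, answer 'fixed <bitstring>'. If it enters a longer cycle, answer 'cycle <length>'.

Step 0: 000
Step 1: G0=NOT G1=NOT 0=1 G1=NOT G1=NOT 0=1 G2=NOT G1=NOT 0=1 -> 111
Step 2: G0=NOT G1=NOT 1=0 G1=NOT G1=NOT 1=0 G2=NOT G1=NOT 1=0 -> 000
Cycle of length 2 starting at step 0 -> no fixed point

Answer: cycle 2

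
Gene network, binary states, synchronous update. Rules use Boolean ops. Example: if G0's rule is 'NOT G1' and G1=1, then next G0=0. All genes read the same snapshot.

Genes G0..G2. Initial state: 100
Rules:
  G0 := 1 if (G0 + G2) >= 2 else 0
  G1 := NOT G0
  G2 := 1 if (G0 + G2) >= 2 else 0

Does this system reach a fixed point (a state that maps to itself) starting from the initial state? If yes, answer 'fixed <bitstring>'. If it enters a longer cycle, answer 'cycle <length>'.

Answer: fixed 010

Derivation:
Step 0: 100
Step 1: G0=(1+0>=2)=0 G1=NOT G0=NOT 1=0 G2=(1+0>=2)=0 -> 000
Step 2: G0=(0+0>=2)=0 G1=NOT G0=NOT 0=1 G2=(0+0>=2)=0 -> 010
Step 3: G0=(0+0>=2)=0 G1=NOT G0=NOT 0=1 G2=(0+0>=2)=0 -> 010
Fixed point reached at step 2: 010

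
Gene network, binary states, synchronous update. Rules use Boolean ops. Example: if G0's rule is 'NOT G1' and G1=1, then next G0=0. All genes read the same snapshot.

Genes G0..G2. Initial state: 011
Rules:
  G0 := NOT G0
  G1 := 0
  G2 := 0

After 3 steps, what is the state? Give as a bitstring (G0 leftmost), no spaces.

Step 1: G0=NOT G0=NOT 0=1 G1=0(const) G2=0(const) -> 100
Step 2: G0=NOT G0=NOT 1=0 G1=0(const) G2=0(const) -> 000
Step 3: G0=NOT G0=NOT 0=1 G1=0(const) G2=0(const) -> 100

100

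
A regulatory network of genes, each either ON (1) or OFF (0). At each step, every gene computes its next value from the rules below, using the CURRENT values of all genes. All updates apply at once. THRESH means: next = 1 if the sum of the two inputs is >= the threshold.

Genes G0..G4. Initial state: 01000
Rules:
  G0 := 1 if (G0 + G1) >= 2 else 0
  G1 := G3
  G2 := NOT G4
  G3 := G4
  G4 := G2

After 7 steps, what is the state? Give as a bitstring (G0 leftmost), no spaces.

Step 1: G0=(0+1>=2)=0 G1=G3=0 G2=NOT G4=NOT 0=1 G3=G4=0 G4=G2=0 -> 00100
Step 2: G0=(0+0>=2)=0 G1=G3=0 G2=NOT G4=NOT 0=1 G3=G4=0 G4=G2=1 -> 00101
Step 3: G0=(0+0>=2)=0 G1=G3=0 G2=NOT G4=NOT 1=0 G3=G4=1 G4=G2=1 -> 00011
Step 4: G0=(0+0>=2)=0 G1=G3=1 G2=NOT G4=NOT 1=0 G3=G4=1 G4=G2=0 -> 01010
Step 5: G0=(0+1>=2)=0 G1=G3=1 G2=NOT G4=NOT 0=1 G3=G4=0 G4=G2=0 -> 01100
Step 6: G0=(0+1>=2)=0 G1=G3=0 G2=NOT G4=NOT 0=1 G3=G4=0 G4=G2=1 -> 00101
Step 7: G0=(0+0>=2)=0 G1=G3=0 G2=NOT G4=NOT 1=0 G3=G4=1 G4=G2=1 -> 00011

00011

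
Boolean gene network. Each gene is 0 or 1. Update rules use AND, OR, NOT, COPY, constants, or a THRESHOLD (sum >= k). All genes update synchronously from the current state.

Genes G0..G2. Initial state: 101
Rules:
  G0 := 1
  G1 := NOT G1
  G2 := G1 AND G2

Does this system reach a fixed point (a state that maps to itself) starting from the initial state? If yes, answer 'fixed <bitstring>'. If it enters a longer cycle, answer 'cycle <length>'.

Answer: cycle 2

Derivation:
Step 0: 101
Step 1: G0=1(const) G1=NOT G1=NOT 0=1 G2=G1&G2=0&1=0 -> 110
Step 2: G0=1(const) G1=NOT G1=NOT 1=0 G2=G1&G2=1&0=0 -> 100
Step 3: G0=1(const) G1=NOT G1=NOT 0=1 G2=G1&G2=0&0=0 -> 110
Cycle of length 2 starting at step 1 -> no fixed point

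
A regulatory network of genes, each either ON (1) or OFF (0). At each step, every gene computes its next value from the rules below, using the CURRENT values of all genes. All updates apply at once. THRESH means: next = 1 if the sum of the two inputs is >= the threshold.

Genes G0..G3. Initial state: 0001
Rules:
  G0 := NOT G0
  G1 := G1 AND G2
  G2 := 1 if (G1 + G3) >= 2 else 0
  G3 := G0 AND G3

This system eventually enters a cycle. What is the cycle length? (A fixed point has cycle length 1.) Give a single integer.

Answer: 2

Derivation:
Step 0: 0001
Step 1: G0=NOT G0=NOT 0=1 G1=G1&G2=0&0=0 G2=(0+1>=2)=0 G3=G0&G3=0&1=0 -> 1000
Step 2: G0=NOT G0=NOT 1=0 G1=G1&G2=0&0=0 G2=(0+0>=2)=0 G3=G0&G3=1&0=0 -> 0000
Step 3: G0=NOT G0=NOT 0=1 G1=G1&G2=0&0=0 G2=(0+0>=2)=0 G3=G0&G3=0&0=0 -> 1000
State from step 3 equals state from step 1 -> cycle length 2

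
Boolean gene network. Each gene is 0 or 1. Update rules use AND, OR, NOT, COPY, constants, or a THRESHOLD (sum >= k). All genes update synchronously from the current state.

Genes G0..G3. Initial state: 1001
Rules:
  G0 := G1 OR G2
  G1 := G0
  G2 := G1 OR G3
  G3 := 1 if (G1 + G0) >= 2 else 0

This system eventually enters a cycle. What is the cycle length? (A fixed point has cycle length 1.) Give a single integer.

Step 0: 1001
Step 1: G0=G1|G2=0|0=0 G1=G0=1 G2=G1|G3=0|1=1 G3=(0+1>=2)=0 -> 0110
Step 2: G0=G1|G2=1|1=1 G1=G0=0 G2=G1|G3=1|0=1 G3=(1+0>=2)=0 -> 1010
Step 3: G0=G1|G2=0|1=1 G1=G0=1 G2=G1|G3=0|0=0 G3=(0+1>=2)=0 -> 1100
Step 4: G0=G1|G2=1|0=1 G1=G0=1 G2=G1|G3=1|0=1 G3=(1+1>=2)=1 -> 1111
Step 5: G0=G1|G2=1|1=1 G1=G0=1 G2=G1|G3=1|1=1 G3=(1+1>=2)=1 -> 1111
State from step 5 equals state from step 4 -> cycle length 1

Answer: 1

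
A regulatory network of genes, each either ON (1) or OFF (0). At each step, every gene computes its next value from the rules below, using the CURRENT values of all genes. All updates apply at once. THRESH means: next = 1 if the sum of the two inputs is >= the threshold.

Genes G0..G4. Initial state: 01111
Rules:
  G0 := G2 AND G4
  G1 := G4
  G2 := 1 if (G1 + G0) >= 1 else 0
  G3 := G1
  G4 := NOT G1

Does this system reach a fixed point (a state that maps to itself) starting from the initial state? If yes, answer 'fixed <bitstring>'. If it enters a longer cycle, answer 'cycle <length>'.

Answer: cycle 4

Derivation:
Step 0: 01111
Step 1: G0=G2&G4=1&1=1 G1=G4=1 G2=(1+0>=1)=1 G3=G1=1 G4=NOT G1=NOT 1=0 -> 11110
Step 2: G0=G2&G4=1&0=0 G1=G4=0 G2=(1+1>=1)=1 G3=G1=1 G4=NOT G1=NOT 1=0 -> 00110
Step 3: G0=G2&G4=1&0=0 G1=G4=0 G2=(0+0>=1)=0 G3=G1=0 G4=NOT G1=NOT 0=1 -> 00001
Step 4: G0=G2&G4=0&1=0 G1=G4=1 G2=(0+0>=1)=0 G3=G1=0 G4=NOT G1=NOT 0=1 -> 01001
Step 5: G0=G2&G4=0&1=0 G1=G4=1 G2=(1+0>=1)=1 G3=G1=1 G4=NOT G1=NOT 1=0 -> 01110
Step 6: G0=G2&G4=1&0=0 G1=G4=0 G2=(1+0>=1)=1 G3=G1=1 G4=NOT G1=NOT 1=0 -> 00110
Cycle of length 4 starting at step 2 -> no fixed point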